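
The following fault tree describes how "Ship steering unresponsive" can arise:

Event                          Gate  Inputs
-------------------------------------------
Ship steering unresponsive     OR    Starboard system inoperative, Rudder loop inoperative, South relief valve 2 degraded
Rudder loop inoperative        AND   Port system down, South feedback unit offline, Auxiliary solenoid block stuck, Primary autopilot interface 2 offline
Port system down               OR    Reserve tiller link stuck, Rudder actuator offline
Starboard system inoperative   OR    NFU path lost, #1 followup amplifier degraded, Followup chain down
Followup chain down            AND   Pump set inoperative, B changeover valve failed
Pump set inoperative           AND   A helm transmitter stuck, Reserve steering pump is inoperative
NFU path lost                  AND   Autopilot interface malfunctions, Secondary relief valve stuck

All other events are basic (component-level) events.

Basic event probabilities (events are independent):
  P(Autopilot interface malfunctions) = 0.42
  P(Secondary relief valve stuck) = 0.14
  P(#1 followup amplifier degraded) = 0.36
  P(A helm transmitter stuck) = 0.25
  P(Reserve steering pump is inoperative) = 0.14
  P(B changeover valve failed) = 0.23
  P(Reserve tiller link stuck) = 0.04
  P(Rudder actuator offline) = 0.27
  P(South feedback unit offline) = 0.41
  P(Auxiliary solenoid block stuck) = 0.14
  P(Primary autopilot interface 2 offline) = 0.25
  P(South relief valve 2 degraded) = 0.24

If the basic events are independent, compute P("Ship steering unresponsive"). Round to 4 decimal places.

0.5478

P(NFU path lost) [AND] = 0.42 × 0.14 = 0.058800
P(Pump set inoperative) [AND] = 0.25 × 0.14 = 0.035000
P(Followup chain down) [AND] = 0.035000 × 0.23 = 0.008050
P(Starboard system inoperative) [OR] = 1 − (1−0.058800) × (1−0.36) × (1−0.008050) = 0.402481
P(Port system down) [OR] = 1 − (1−0.04) × (1−0.27) = 0.299200
P(Rudder loop inoperative) [AND] = 0.299200 × 0.41 × 0.14 × 0.25 = 0.004294
P(Ship steering unresponsive) [OR] = 1 − (1−0.402481) × (1−0.004294) × (1−0.24) = 0.547836
Rounded to 4 decimal places: P(Ship steering unresponsive) ≈ 0.5478.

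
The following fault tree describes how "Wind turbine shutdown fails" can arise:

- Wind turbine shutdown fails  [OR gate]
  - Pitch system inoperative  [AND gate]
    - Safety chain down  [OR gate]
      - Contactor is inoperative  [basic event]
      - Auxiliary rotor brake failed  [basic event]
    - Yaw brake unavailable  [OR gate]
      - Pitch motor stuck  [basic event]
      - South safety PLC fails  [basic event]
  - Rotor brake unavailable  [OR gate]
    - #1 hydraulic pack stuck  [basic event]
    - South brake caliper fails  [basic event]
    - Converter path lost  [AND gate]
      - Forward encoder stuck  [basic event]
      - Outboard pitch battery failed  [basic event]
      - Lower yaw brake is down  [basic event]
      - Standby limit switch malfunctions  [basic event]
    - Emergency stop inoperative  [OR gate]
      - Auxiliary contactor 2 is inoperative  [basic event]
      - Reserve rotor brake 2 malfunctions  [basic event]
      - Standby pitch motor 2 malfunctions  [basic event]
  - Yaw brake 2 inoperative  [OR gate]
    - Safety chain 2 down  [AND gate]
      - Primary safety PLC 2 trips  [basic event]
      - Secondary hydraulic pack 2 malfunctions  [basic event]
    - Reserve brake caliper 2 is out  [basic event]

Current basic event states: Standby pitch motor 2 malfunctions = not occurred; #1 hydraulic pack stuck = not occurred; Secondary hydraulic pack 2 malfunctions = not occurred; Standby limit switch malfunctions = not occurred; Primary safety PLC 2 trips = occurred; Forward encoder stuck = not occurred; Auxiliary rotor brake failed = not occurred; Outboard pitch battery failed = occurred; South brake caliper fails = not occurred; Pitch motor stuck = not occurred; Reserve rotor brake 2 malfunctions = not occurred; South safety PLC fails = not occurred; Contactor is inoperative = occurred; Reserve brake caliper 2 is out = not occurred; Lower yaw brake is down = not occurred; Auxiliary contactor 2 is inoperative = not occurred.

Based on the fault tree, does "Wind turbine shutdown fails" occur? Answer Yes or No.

No

Safety chain down [OR]: Contactor is inoperative=occurs, Auxiliary rotor brake failed=not → at least one input occurs → occurs.
Yaw brake unavailable [OR]: Pitch motor stuck=not, South safety PLC fails=not → no input occurs → does not occur.
Pitch system inoperative [AND]: Safety chain down=occurs, Yaw brake unavailable=not → not all inputs occur → does not occur.
Converter path lost [AND]: Forward encoder stuck=not, Outboard pitch battery failed=occurs, Lower yaw brake is down=not, Standby limit switch malfunctions=not → not all inputs occur → does not occur.
Emergency stop inoperative [OR]: Auxiliary contactor 2 is inoperative=not, Reserve rotor brake 2 malfunctions=not, Standby pitch motor 2 malfunctions=not → no input occurs → does not occur.
Rotor brake unavailable [OR]: #1 hydraulic pack stuck=not, South brake caliper fails=not, Converter path lost=not, Emergency stop inoperative=not → no input occurs → does not occur.
Safety chain 2 down [AND]: Primary safety PLC 2 trips=occurs, Secondary hydraulic pack 2 malfunctions=not → not all inputs occur → does not occur.
Yaw brake 2 inoperative [OR]: Safety chain 2 down=not, Reserve brake caliper 2 is out=not → no input occurs → does not occur.
Wind turbine shutdown fails [OR]: Pitch system inoperative=not, Rotor brake unavailable=not, Yaw brake 2 inoperative=not → no input occurs → does not occur.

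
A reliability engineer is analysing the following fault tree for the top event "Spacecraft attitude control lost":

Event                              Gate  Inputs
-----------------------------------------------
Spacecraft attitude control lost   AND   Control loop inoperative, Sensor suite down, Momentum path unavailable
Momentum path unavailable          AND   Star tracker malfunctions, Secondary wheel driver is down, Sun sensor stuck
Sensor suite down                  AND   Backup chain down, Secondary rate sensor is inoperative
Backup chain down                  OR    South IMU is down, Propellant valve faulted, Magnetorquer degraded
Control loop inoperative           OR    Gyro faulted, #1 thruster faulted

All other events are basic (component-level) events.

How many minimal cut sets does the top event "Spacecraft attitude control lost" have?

6

Control loop inoperative [OR]: union of children's cut sets → 2 cut set(s).
Backup chain down [OR]: union of children's cut sets → 3 cut set(s).
Sensor suite down [AND]: one cut set from each child combined → 3 × 1 = 3 cut set(s).
Momentum path unavailable [AND]: one cut set from each child combined → 1 × 1 × 1 = 1 cut set(s).
Spacecraft attitude control lost [AND]: one cut set from each child combined → 2 × 3 × 1 = 6 cut set(s).
Minimal cut sets: {Gyro faulted, Secondary rate sensor is inoperative, Secondary wheel driver is down, South IMU is down, Star tracker malfunctions, Sun sensor stuck}; {Gyro faulted, Propellant valve faulted, Secondary rate sensor is inoperative, Secondary wheel driver is down, Star tracker malfunctions, Sun sensor stuck}; {Gyro faulted, Magnetorquer degraded, Secondary rate sensor is inoperative, Secondary wheel driver is down, Star tracker malfunctions, Sun sensor stuck}; {#1 thruster faulted, Secondary rate sensor is inoperative, Secondary wheel driver is down, South IMU is down, Star tracker malfunctions, Sun sensor stuck}; {#1 thruster faulted, Propellant valve faulted, Secondary rate sensor is inoperative, Secondary wheel driver is down, Star tracker malfunctions, Sun sensor stuck}; {#1 thruster faulted, Magnetorquer degraded, Secondary rate sensor is inoperative, Secondary wheel driver is down, Star tracker malfunctions, Sun sensor stuck}.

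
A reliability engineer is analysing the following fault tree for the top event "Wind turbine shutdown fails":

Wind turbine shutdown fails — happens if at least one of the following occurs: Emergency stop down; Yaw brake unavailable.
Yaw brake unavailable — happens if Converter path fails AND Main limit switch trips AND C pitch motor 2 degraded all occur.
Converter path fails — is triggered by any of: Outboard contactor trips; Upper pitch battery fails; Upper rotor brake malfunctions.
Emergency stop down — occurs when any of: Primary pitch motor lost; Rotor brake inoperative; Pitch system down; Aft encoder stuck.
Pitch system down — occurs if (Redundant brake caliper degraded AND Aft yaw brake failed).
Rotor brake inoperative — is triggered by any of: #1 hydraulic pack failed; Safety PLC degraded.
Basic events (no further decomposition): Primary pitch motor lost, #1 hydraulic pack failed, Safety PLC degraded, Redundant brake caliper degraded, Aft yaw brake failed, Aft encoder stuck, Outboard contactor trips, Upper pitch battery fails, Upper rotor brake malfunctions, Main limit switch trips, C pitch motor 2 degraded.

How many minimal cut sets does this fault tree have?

8

Rotor brake inoperative [OR]: union of children's cut sets → 2 cut set(s).
Pitch system down [AND]: one cut set from each child combined → 1 × 1 = 1 cut set(s).
Emergency stop down [OR]: union of children's cut sets → 5 cut set(s).
Converter path fails [OR]: union of children's cut sets → 3 cut set(s).
Yaw brake unavailable [AND]: one cut set from each child combined → 3 × 1 × 1 = 3 cut set(s).
Wind turbine shutdown fails [OR]: union of children's cut sets → 8 cut set(s).
Minimal cut sets: {Primary pitch motor lost}; {#1 hydraulic pack failed}; {Safety PLC degraded}; {Aft yaw brake failed, Redundant brake caliper degraded}; {Aft encoder stuck}; {C pitch motor 2 degraded, Main limit switch trips, Outboard contactor trips}; {C pitch motor 2 degraded, Main limit switch trips, Upper pitch battery fails}; {C pitch motor 2 degraded, Main limit switch trips, Upper rotor brake malfunctions}.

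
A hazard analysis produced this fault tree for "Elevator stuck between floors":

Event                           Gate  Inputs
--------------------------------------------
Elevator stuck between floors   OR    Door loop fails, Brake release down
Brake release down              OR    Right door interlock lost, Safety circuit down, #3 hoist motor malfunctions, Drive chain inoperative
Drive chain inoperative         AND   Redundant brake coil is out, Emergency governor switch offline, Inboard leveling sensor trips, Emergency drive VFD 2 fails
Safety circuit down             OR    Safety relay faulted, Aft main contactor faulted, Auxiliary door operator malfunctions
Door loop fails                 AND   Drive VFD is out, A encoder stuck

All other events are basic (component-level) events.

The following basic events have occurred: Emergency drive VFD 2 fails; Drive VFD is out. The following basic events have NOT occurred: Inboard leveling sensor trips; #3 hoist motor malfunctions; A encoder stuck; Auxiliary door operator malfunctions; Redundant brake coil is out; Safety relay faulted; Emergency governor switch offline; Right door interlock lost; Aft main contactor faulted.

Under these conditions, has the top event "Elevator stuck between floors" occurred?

No

Door loop fails [AND]: Drive VFD is out=occurs, A encoder stuck=not → not all inputs occur → does not occur.
Safety circuit down [OR]: Safety relay faulted=not, Aft main contactor faulted=not, Auxiliary door operator malfunctions=not → no input occurs → does not occur.
Drive chain inoperative [AND]: Redundant brake coil is out=not, Emergency governor switch offline=not, Inboard leveling sensor trips=not, Emergency drive VFD 2 fails=occurs → not all inputs occur → does not occur.
Brake release down [OR]: Right door interlock lost=not, Safety circuit down=not, #3 hoist motor malfunctions=not, Drive chain inoperative=not → no input occurs → does not occur.
Elevator stuck between floors [OR]: Door loop fails=not, Brake release down=not → no input occurs → does not occur.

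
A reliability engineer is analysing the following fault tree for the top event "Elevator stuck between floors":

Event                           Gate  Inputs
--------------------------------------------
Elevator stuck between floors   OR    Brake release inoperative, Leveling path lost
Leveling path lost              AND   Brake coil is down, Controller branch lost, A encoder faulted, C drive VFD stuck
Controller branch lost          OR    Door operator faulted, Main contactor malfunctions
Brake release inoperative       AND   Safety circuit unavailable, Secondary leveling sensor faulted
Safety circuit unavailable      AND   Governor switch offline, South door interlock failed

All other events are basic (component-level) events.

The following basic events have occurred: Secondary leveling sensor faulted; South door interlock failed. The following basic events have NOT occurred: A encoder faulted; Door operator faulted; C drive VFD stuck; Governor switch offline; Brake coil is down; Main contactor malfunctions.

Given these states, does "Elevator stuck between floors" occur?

Safety circuit unavailable [AND]: Governor switch offline=not, South door interlock failed=occurs → not all inputs occur → does not occur.
Brake release inoperative [AND]: Safety circuit unavailable=not, Secondary leveling sensor faulted=occurs → not all inputs occur → does not occur.
Controller branch lost [OR]: Door operator faulted=not, Main contactor malfunctions=not → no input occurs → does not occur.
Leveling path lost [AND]: Brake coil is down=not, Controller branch lost=not, A encoder faulted=not, C drive VFD stuck=not → not all inputs occur → does not occur.
Elevator stuck between floors [OR]: Brake release inoperative=not, Leveling path lost=not → no input occurs → does not occur.

No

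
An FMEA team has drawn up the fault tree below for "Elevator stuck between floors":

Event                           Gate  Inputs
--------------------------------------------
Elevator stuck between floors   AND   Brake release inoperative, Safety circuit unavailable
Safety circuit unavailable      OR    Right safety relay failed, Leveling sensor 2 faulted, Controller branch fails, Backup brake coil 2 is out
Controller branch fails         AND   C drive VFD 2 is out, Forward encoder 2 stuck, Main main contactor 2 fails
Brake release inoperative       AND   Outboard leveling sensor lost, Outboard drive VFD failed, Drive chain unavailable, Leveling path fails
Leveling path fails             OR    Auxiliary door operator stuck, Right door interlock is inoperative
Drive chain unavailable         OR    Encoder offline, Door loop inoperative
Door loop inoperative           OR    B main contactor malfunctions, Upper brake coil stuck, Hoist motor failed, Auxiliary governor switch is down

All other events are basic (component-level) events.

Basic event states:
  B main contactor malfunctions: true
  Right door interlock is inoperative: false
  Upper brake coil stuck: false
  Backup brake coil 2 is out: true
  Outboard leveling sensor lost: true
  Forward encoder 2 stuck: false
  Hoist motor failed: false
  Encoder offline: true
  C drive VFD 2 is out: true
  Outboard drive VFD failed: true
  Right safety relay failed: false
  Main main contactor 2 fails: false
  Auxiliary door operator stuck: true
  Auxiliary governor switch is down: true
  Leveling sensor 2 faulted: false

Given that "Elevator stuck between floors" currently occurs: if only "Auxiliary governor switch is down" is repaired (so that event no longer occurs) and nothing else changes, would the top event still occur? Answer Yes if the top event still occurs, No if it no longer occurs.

Yes

Counterfactual: set "Auxiliary governor switch is down" to not occurred.
Door loop inoperative [OR]: B main contactor malfunctions=occurs, Upper brake coil stuck=not, Hoist motor failed=not, Auxiliary governor switch is down=not → at least one input occurs → occurs.
Drive chain unavailable [OR]: Encoder offline=occurs, Door loop inoperative=occurs → at least one input occurs → occurs.
Leveling path fails [OR]: Auxiliary door operator stuck=occurs, Right door interlock is inoperative=not → at least one input occurs → occurs.
Brake release inoperative [AND]: Outboard leveling sensor lost=occurs, Outboard drive VFD failed=occurs, Drive chain unavailable=occurs, Leveling path fails=occurs → all inputs occur → occurs.
Controller branch fails [AND]: C drive VFD 2 is out=occurs, Forward encoder 2 stuck=not, Main main contactor 2 fails=not → not all inputs occur → does not occur.
Safety circuit unavailable [OR]: Right safety relay failed=not, Leveling sensor 2 faulted=not, Controller branch fails=not, Backup brake coil 2 is out=occurs → at least one input occurs → occurs.
Elevator stuck between floors [AND]: Brake release inoperative=occurs, Safety circuit unavailable=occurs → all inputs occur → occurs.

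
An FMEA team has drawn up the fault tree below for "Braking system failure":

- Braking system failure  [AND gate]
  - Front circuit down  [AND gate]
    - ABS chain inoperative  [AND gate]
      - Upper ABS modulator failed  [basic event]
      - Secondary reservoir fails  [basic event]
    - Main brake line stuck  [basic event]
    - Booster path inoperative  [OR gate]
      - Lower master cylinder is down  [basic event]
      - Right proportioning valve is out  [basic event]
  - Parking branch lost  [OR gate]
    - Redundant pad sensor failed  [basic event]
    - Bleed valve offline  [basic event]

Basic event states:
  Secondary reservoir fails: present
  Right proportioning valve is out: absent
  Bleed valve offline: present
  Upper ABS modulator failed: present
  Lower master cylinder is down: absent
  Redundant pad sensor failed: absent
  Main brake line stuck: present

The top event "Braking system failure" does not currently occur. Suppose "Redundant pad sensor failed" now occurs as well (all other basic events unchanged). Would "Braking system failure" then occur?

Counterfactual: set "Redundant pad sensor failed" to occurred.
ABS chain inoperative [AND]: Upper ABS modulator failed=occurs, Secondary reservoir fails=occurs → all inputs occur → occurs.
Booster path inoperative [OR]: Lower master cylinder is down=not, Right proportioning valve is out=not → no input occurs → does not occur.
Front circuit down [AND]: ABS chain inoperative=occurs, Main brake line stuck=occurs, Booster path inoperative=not → not all inputs occur → does not occur.
Parking branch lost [OR]: Redundant pad sensor failed=occurs, Bleed valve offline=occurs → at least one input occurs → occurs.
Braking system failure [AND]: Front circuit down=not, Parking branch lost=occurs → not all inputs occur → does not occur.

No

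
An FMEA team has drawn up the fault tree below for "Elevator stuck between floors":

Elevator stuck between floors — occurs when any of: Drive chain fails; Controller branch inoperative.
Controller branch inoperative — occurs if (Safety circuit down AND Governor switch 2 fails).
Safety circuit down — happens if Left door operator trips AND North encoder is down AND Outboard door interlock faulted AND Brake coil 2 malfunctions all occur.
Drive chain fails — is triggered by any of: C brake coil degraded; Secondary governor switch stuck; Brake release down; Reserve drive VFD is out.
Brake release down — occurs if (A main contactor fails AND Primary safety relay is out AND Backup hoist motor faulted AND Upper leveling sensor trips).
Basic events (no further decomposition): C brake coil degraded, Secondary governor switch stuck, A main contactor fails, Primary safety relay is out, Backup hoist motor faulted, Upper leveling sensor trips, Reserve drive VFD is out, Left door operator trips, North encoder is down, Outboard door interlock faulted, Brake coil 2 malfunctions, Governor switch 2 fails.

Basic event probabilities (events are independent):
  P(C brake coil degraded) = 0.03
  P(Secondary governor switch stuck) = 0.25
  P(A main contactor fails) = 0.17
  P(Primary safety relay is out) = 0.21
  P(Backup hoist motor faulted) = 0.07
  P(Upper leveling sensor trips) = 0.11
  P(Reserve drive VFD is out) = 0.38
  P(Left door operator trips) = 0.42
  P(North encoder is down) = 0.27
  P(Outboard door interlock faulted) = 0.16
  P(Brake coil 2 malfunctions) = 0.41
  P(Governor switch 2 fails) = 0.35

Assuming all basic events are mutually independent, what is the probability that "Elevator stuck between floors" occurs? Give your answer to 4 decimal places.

P(Brake release down) [AND] = 0.17 × 0.21 × 0.07 × 0.11 = 0.000275
P(Drive chain fails) [OR] = 1 − (1−0.03) × (1−0.25) × (1−0.000275) × (1−0.38) = 0.549074
P(Safety circuit down) [AND] = 0.42 × 0.27 × 0.16 × 0.41 = 0.007439
P(Controller branch inoperative) [AND] = 0.007439 × 0.35 = 0.002604
P(Elevator stuck between floors) [OR] = 1 − (1−0.549074) × (1−0.002604) = 0.550248
Rounded to 4 decimal places: P(Elevator stuck between floors) ≈ 0.5502.

0.5502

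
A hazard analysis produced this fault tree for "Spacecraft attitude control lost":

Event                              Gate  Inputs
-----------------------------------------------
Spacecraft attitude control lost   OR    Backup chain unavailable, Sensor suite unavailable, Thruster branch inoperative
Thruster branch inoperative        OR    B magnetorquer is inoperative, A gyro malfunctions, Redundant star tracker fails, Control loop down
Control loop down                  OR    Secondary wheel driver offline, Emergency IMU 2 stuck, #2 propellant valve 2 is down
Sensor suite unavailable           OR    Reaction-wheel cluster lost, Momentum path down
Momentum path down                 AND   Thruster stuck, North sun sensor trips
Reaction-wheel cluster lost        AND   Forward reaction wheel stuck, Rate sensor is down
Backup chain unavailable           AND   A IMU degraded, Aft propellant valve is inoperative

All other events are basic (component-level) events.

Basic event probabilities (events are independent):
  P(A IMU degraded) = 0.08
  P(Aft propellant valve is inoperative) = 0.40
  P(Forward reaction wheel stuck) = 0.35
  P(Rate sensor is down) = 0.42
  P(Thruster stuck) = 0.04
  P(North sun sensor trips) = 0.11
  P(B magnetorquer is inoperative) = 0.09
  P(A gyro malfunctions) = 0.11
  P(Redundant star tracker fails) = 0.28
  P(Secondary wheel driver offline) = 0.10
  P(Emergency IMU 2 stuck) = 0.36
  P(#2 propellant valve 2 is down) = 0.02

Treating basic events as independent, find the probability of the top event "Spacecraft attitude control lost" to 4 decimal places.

0.7294

P(Backup chain unavailable) [AND] = 0.08 × 0.40 = 0.032000
P(Reaction-wheel cluster lost) [AND] = 0.35 × 0.42 = 0.147000
P(Momentum path down) [AND] = 0.04 × 0.11 = 0.004400
P(Sensor suite unavailable) [OR] = 1 − (1−0.147000) × (1−0.004400) = 0.150753
P(Control loop down) [OR] = 1 − (1−0.10) × (1−0.36) × (1−0.02) = 0.435520
P(Thruster branch inoperative) [OR] = 1 − (1−0.09) × (1−0.11) × (1−0.28) × (1−0.435520) = 0.670836
P(Spacecraft attitude control lost) [OR] = 1 − (1−0.032000) × (1−0.150753) × (1−0.670836) = 0.729404
Rounded to 4 decimal places: P(Spacecraft attitude control lost) ≈ 0.7294.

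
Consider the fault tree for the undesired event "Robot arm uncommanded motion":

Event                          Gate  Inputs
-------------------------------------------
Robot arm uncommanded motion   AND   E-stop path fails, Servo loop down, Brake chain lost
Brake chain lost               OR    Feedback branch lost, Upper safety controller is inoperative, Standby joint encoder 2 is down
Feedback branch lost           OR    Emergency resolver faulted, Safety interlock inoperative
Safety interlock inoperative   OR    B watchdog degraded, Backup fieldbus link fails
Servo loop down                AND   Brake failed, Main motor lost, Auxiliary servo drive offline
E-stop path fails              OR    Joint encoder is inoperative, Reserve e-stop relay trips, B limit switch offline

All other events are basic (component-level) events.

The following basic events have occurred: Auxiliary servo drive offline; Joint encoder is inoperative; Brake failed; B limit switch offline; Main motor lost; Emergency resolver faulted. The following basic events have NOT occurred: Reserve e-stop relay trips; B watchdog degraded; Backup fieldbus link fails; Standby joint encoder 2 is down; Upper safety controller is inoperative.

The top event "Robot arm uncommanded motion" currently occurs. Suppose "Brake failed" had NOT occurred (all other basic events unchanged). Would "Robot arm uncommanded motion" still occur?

Counterfactual: set "Brake failed" to not occurred.
E-stop path fails [OR]: Joint encoder is inoperative=occurs, Reserve e-stop relay trips=not, B limit switch offline=occurs → at least one input occurs → occurs.
Servo loop down [AND]: Brake failed=not, Main motor lost=occurs, Auxiliary servo drive offline=occurs → not all inputs occur → does not occur.
Safety interlock inoperative [OR]: B watchdog degraded=not, Backup fieldbus link fails=not → no input occurs → does not occur.
Feedback branch lost [OR]: Emergency resolver faulted=occurs, Safety interlock inoperative=not → at least one input occurs → occurs.
Brake chain lost [OR]: Feedback branch lost=occurs, Upper safety controller is inoperative=not, Standby joint encoder 2 is down=not → at least one input occurs → occurs.
Robot arm uncommanded motion [AND]: E-stop path fails=occurs, Servo loop down=not, Brake chain lost=occurs → not all inputs occur → does not occur.

No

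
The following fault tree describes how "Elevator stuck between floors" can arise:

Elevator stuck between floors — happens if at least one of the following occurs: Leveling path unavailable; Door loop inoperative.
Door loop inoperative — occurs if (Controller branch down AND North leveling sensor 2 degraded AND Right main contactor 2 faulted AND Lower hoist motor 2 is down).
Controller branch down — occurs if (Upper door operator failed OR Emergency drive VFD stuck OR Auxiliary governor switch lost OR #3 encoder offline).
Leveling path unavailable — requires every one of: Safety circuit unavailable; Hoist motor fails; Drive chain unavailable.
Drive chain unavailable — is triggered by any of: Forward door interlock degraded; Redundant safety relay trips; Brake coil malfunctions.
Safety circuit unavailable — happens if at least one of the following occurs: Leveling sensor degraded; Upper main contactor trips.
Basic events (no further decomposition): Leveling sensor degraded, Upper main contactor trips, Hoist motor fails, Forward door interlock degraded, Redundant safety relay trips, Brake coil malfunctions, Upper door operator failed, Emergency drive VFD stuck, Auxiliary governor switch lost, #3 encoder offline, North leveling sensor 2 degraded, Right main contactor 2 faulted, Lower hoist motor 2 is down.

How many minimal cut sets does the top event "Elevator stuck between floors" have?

10

Safety circuit unavailable [OR]: union of children's cut sets → 2 cut set(s).
Drive chain unavailable [OR]: union of children's cut sets → 3 cut set(s).
Leveling path unavailable [AND]: one cut set from each child combined → 2 × 1 × 3 = 6 cut set(s).
Controller branch down [OR]: union of children's cut sets → 4 cut set(s).
Door loop inoperative [AND]: one cut set from each child combined → 4 × 1 × 1 × 1 = 4 cut set(s).
Elevator stuck between floors [OR]: union of children's cut sets → 10 cut set(s).
Minimal cut sets: {Forward door interlock degraded, Hoist motor fails, Leveling sensor degraded}; {Hoist motor fails, Leveling sensor degraded, Redundant safety relay trips}; {Brake coil malfunctions, Hoist motor fails, Leveling sensor degraded}; {Forward door interlock degraded, Hoist motor fails, Upper main contactor trips}; {Hoist motor fails, Redundant safety relay trips, Upper main contactor trips}; {Brake coil malfunctions, Hoist motor fails, Upper main contactor trips}; {Lower hoist motor 2 is down, North leveling sensor 2 degraded, Right main contactor 2 faulted, Upper door operator failed}; {Emergency drive VFD stuck, Lower hoist motor 2 is down, North leveling sensor 2 degraded, Right main contactor 2 faulted}; {Auxiliary governor switch lost, Lower hoist motor 2 is down, North leveling sensor 2 degraded, Right main contactor 2 faulted}; {#3 encoder offline, Lower hoist motor 2 is down, North leveling sensor 2 degraded, Right main contactor 2 faulted}.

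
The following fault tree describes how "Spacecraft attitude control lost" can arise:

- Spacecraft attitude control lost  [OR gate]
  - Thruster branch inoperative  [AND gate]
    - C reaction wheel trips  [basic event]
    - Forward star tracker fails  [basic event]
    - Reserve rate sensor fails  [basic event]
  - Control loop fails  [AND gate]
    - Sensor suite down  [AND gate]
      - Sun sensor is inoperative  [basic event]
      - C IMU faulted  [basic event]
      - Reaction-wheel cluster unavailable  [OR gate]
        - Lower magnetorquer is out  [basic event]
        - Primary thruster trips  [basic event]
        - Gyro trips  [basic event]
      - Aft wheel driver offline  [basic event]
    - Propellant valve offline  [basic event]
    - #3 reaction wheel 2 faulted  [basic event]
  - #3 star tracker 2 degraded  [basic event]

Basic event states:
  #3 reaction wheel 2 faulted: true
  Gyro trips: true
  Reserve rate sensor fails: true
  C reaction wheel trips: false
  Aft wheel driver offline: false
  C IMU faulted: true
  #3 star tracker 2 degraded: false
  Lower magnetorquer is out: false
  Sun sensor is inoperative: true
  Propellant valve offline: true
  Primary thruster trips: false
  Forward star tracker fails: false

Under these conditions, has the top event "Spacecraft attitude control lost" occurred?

Thruster branch inoperative [AND]: C reaction wheel trips=not, Forward star tracker fails=not, Reserve rate sensor fails=occurs → not all inputs occur → does not occur.
Reaction-wheel cluster unavailable [OR]: Lower magnetorquer is out=not, Primary thruster trips=not, Gyro trips=occurs → at least one input occurs → occurs.
Sensor suite down [AND]: Sun sensor is inoperative=occurs, C IMU faulted=occurs, Reaction-wheel cluster unavailable=occurs, Aft wheel driver offline=not → not all inputs occur → does not occur.
Control loop fails [AND]: Sensor suite down=not, Propellant valve offline=occurs, #3 reaction wheel 2 faulted=occurs → not all inputs occur → does not occur.
Spacecraft attitude control lost [OR]: Thruster branch inoperative=not, Control loop fails=not, #3 star tracker 2 degraded=not → no input occurs → does not occur.

No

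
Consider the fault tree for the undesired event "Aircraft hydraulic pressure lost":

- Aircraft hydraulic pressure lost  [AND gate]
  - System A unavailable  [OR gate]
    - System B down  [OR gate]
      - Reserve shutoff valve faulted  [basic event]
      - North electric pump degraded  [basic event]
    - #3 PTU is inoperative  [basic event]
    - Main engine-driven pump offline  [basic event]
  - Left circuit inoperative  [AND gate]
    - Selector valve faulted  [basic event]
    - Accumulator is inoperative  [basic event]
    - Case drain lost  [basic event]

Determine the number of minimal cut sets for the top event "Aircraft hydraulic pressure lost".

System B down [OR]: union of children's cut sets → 2 cut set(s).
System A unavailable [OR]: union of children's cut sets → 4 cut set(s).
Left circuit inoperative [AND]: one cut set from each child combined → 1 × 1 × 1 = 1 cut set(s).
Aircraft hydraulic pressure lost [AND]: one cut set from each child combined → 4 × 1 = 4 cut set(s).
Minimal cut sets: {Accumulator is inoperative, Case drain lost, Reserve shutoff valve faulted, Selector valve faulted}; {Accumulator is inoperative, Case drain lost, North electric pump degraded, Selector valve faulted}; {#3 PTU is inoperative, Accumulator is inoperative, Case drain lost, Selector valve faulted}; {Accumulator is inoperative, Case drain lost, Main engine-driven pump offline, Selector valve faulted}.

4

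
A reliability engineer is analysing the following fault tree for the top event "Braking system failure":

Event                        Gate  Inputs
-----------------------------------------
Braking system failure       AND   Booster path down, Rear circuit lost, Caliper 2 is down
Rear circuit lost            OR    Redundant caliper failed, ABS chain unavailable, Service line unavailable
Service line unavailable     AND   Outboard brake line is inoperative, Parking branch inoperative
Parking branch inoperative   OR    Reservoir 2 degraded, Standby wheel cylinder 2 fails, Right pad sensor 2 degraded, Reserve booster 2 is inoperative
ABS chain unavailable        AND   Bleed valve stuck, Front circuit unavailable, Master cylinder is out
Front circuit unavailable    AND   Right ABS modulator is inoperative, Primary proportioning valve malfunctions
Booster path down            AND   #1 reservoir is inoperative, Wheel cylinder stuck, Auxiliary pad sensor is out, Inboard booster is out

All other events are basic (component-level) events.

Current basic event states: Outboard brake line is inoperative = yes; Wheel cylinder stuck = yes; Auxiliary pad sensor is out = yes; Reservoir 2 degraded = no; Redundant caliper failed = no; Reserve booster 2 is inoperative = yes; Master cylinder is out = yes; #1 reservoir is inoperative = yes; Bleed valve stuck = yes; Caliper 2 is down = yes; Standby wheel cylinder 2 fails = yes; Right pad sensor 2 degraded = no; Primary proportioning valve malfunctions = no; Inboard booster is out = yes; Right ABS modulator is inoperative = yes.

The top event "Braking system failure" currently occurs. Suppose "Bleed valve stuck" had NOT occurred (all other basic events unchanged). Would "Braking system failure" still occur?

Counterfactual: set "Bleed valve stuck" to not occurred.
Booster path down [AND]: #1 reservoir is inoperative=occurs, Wheel cylinder stuck=occurs, Auxiliary pad sensor is out=occurs, Inboard booster is out=occurs → all inputs occur → occurs.
Front circuit unavailable [AND]: Right ABS modulator is inoperative=occurs, Primary proportioning valve malfunctions=not → not all inputs occur → does not occur.
ABS chain unavailable [AND]: Bleed valve stuck=not, Front circuit unavailable=not, Master cylinder is out=occurs → not all inputs occur → does not occur.
Parking branch inoperative [OR]: Reservoir 2 degraded=not, Standby wheel cylinder 2 fails=occurs, Right pad sensor 2 degraded=not, Reserve booster 2 is inoperative=occurs → at least one input occurs → occurs.
Service line unavailable [AND]: Outboard brake line is inoperative=occurs, Parking branch inoperative=occurs → all inputs occur → occurs.
Rear circuit lost [OR]: Redundant caliper failed=not, ABS chain unavailable=not, Service line unavailable=occurs → at least one input occurs → occurs.
Braking system failure [AND]: Booster path down=occurs, Rear circuit lost=occurs, Caliper 2 is down=occurs → all inputs occur → occurs.

Yes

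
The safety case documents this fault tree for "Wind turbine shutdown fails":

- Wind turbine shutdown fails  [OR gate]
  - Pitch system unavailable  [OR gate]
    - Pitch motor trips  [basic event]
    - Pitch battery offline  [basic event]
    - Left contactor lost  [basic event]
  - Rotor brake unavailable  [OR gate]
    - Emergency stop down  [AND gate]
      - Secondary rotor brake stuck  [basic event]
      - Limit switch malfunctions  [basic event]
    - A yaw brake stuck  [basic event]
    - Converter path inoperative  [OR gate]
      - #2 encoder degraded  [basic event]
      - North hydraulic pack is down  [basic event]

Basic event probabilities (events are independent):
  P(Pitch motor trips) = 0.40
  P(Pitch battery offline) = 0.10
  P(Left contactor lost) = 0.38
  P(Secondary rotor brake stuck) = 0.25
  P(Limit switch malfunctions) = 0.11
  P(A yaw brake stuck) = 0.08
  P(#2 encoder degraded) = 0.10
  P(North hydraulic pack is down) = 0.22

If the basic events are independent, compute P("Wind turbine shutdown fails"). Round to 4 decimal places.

0.7897

P(Pitch system unavailable) [OR] = 1 − (1−0.40) × (1−0.10) × (1−0.38) = 0.665200
P(Emergency stop down) [AND] = 0.25 × 0.11 = 0.027500
P(Converter path inoperative) [OR] = 1 − (1−0.10) × (1−0.22) = 0.298000
P(Rotor brake unavailable) [OR] = 1 − (1−0.027500) × (1−0.08) × (1−0.298000) = 0.371921
P(Wind turbine shutdown fails) [OR] = 1 − (1−0.665200) × (1−0.371921) = 0.789719
Rounded to 4 decimal places: P(Wind turbine shutdown fails) ≈ 0.7897.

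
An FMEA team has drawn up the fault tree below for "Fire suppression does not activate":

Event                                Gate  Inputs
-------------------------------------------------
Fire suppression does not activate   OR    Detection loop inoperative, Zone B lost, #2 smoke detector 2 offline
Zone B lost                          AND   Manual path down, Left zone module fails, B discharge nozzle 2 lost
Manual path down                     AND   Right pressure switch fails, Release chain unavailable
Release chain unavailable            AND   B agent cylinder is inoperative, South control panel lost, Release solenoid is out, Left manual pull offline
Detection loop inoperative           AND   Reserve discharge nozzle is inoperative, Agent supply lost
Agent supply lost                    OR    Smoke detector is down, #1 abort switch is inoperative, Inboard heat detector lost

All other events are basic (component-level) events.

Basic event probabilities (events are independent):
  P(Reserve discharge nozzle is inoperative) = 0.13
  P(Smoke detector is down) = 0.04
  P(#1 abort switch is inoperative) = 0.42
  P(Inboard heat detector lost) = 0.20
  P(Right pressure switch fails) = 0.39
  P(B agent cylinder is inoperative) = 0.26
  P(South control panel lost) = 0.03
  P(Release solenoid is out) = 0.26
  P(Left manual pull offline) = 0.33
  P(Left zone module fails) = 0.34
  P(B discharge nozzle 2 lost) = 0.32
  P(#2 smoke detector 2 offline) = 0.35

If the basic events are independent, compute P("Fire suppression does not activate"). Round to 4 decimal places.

0.3969

P(Agent supply lost) [OR] = 1 − (1−0.04) × (1−0.42) × (1−0.20) = 0.554560
P(Detection loop inoperative) [AND] = 0.13 × 0.554560 = 0.072093
P(Release chain unavailable) [AND] = 0.26 × 0.03 × 0.26 × 0.33 = 0.000669
P(Manual path down) [AND] = 0.39 × 0.000669 = 0.000261
P(Zone B lost) [AND] = 0.000261 × 0.34 × 0.32 = 0.000028
P(Fire suppression does not activate) [OR] = 1 − (1−0.072093) × (1−0.000028) × (1−0.35) = 0.396877
Rounded to 4 decimal places: P(Fire suppression does not activate) ≈ 0.3969.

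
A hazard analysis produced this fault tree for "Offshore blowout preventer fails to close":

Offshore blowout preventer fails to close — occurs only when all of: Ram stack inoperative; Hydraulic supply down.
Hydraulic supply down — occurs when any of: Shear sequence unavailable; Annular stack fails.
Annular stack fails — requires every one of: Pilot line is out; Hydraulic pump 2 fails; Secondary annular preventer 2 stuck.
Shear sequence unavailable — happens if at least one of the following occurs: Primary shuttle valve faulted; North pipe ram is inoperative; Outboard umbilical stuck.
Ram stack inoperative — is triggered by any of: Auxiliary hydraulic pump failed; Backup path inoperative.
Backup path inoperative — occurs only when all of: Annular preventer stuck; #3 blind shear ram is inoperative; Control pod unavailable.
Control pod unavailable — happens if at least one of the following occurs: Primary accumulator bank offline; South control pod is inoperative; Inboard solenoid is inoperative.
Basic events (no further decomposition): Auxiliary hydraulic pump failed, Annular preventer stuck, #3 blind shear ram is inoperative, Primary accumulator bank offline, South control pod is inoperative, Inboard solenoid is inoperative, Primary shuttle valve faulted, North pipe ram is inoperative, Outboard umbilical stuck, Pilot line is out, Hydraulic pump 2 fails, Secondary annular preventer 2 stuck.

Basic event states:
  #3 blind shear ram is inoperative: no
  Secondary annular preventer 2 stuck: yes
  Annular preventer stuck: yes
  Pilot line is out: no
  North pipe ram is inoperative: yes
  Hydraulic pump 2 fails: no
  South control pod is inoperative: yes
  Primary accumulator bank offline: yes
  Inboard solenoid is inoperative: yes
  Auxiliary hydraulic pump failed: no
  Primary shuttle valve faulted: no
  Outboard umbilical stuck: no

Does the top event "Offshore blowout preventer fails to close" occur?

Control pod unavailable [OR]: Primary accumulator bank offline=occurs, South control pod is inoperative=occurs, Inboard solenoid is inoperative=occurs → at least one input occurs → occurs.
Backup path inoperative [AND]: Annular preventer stuck=occurs, #3 blind shear ram is inoperative=not, Control pod unavailable=occurs → not all inputs occur → does not occur.
Ram stack inoperative [OR]: Auxiliary hydraulic pump failed=not, Backup path inoperative=not → no input occurs → does not occur.
Shear sequence unavailable [OR]: Primary shuttle valve faulted=not, North pipe ram is inoperative=occurs, Outboard umbilical stuck=not → at least one input occurs → occurs.
Annular stack fails [AND]: Pilot line is out=not, Hydraulic pump 2 fails=not, Secondary annular preventer 2 stuck=occurs → not all inputs occur → does not occur.
Hydraulic supply down [OR]: Shear sequence unavailable=occurs, Annular stack fails=not → at least one input occurs → occurs.
Offshore blowout preventer fails to close [AND]: Ram stack inoperative=not, Hydraulic supply down=occurs → not all inputs occur → does not occur.

No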